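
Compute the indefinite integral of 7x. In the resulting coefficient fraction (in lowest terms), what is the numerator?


Apply the power rule for integration:
integral of ax^n dx = a/(n+1) * x^(n+1) + C
integral of 7x dx
= 7/2 * x^2 + C
The coefficient in lowest terms is 7/2, and its numerator is 7

7


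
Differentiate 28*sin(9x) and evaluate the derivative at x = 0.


Apply the chain rule to differentiate 28*sin(9x):
d/dx [28*sin(9x)]
= 28 * cos(9x) * d/dx(9x)
= 28 * 9 * cos(9x)
= 252 * cos(9x)
Evaluate at x = 0:
= 252 * cos(0)
= 252 * 1
= 252

252


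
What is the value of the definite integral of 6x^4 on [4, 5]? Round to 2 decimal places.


Find the antiderivative of 6x^4:
F(x) = 6/5 * x^5
Apply the Fundamental Theorem of Calculus:
F(5) - F(4)
= 6/5 * 5^5 - 6/5 * 4^5
= 6/5 * (3125 - 1024)
= 6/5 * 2101
= 12606/5 = 2521.20

2521.20


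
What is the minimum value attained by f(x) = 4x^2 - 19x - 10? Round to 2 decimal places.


For a quadratic f(x) = ax^2 + bx + c with a > 0, the minimum is at the vertex.
Vertex x-coordinate: x = -b/(2a)
x = -(-19) / (2 * 4)
x = 19/8
Substitute back to find the minimum value:
f(19/8) = 4 * (19/8)^2 - 19 * (19/8) - 10
= 361/16 - 361/8 - 10
= -521/16 ≈ -32.56

-32.56


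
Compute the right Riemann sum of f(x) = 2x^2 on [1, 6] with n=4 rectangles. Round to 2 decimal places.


Right Riemann sum uses right endpoints of each subinterval.
Interval: [1, 6], n = 4
dx = (6 - 1) / 4 = 5/4
Right endpoints: [9/4, 7/2, 19/4, 6]
f values: [81/8, 49/2, 361/8, 72]
Sum = dx * (sum of f values)
= 5/4 * 607/4
= 3035/16 ≈ 189.69

189.69


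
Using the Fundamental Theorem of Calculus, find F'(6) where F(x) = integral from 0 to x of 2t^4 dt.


By the Fundamental Theorem of Calculus (Part 1):
If F(x) = integral from 0 to x of f(t) dt, then F'(x) = f(x)
Here f(t) = 2t^4
So F'(x) = 2x^4
Evaluate at x = 6:
F'(6) = 2 * 6^4
= 2 * 1296
= 2592

2592


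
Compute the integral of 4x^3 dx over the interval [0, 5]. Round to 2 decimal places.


Find the antiderivative of 4x^3:
F(x) = 4/4 * x^4
Apply the Fundamental Theorem of Calculus:
F(5) - F(0)
= 4/4 * 5^4 - 4/4 * 0^4
= 4/4 * (625 - 0)
= 4/4 * 625
= 625 = 625.00

625.00


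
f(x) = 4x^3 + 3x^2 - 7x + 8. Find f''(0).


First derivative:
f'(x) = 12x^2 + 6x - 7
Second derivative:
f''(x) = 24x + 6
Substitute x = 0:
f''(0) = 24 * 0 + 6
= 0 + 6
= 6

6


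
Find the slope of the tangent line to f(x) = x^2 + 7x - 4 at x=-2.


The slope of the tangent line equals f'(x) at the point.
f(x) = x^2 + 7x - 4
f'(x) = 2x + 7
At x = -2:
f'(-2) = 2 * (-2) + 7
= -4 + 7
= 3

3


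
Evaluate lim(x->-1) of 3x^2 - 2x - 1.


Since polynomials are continuous, we use direct substitution.
lim(x->-1) of 3x^2 - 2x - 1
= 3 * (-1)^2 - 2 * (-1) - 1
= 3 + 2 - 1
= 4

4


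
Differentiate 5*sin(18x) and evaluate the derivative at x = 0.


Apply the chain rule to differentiate 5*sin(18x):
d/dx [5*sin(18x)]
= 5 * cos(18x) * d/dx(18x)
= 5 * 18 * cos(18x)
= 90 * cos(18x)
Evaluate at x = 0:
= 90 * cos(0)
= 90 * 1
= 90

90


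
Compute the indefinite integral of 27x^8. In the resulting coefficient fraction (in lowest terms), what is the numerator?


Apply the power rule for integration:
integral of ax^n dx = a/(n+1) * x^(n+1) + C
integral of 27x^8 dx
= 27/9 * x^9 + C
= 3 * x^9 + C
The coefficient in lowest terms is 3 = 3/1, so its numerator is 3

3


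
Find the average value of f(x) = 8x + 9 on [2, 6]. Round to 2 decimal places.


Average value = 1/(b-a) * integral from a to b of f(x) dx
First compute the integral of 8x + 9:
F(x) = 4x^2 + 9x
F(6) = 4 * 36 + 9 * 6 = 198
F(2) = 4 * 4 + 9 * 2 = 34
Integral = 198 - 34 = 164
Average = 164 / (6 - 2) = 164 / 4
= 41 = 41.00

41.00


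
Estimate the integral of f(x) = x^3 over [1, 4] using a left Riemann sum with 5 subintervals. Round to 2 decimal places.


Left Riemann sum uses left endpoints of each subinterval.
Interval: [1, 4], n = 5
dx = (4 - 1) / 5 = 3/5
Left endpoints: [1, 8/5, 11/5, 14/5, 17/5]
f values: [1, 512/125, 1331/125, 2744/125, 4913/125]
Sum = dx * (sum of f values)
= 3/5 * 77
= 231/5 = 46.20

46.20


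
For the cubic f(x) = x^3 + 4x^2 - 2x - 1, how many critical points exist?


Find where f'(x) = 0:
f(x) = x^3 + 4x^2 - 2x - 1
f'(x) = 3x^2 + 8x - 2
This is a quadratic in x. Use the discriminant to count real roots.
Discriminant = (8)^2 - 4 * 3 * (-2)
= 64 - (-24)
= 88
Since discriminant > 0, f'(x) = 0 has 2 real solutions.
Number of critical points: 2

2


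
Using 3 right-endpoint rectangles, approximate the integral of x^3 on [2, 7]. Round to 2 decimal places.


Right Riemann sum uses right endpoints of each subinterval.
Interval: [2, 7], n = 3
dx = (7 - 2) / 3 = 5/3
Right endpoints: [11/3, 16/3, 7]
f values: [1331/27, 4096/27, 343]
Sum = dx * (sum of f values)
= 5/3 * 544
= 2720/3 ≈ 906.67

906.67


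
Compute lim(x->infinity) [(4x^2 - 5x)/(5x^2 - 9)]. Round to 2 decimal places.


For limits at infinity with equal-degree polynomials,
we compare leading coefficients.
Numerator leading term: 4x^2
Denominator leading term: 5x^2
Divide both by x^2:
lim = (4 - 5/x) / (5 - 9/x^2)
As x -> infinity, the 1/x and 1/x^2 terms vanish:
= 4/5 = 0.80

0.80


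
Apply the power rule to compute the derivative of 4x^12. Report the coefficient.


We apply the power rule: d/dx [ax^n] = a*n * x^(n-1)
d/dx [4x^12]
= 4 * 12 * x^(12-1)
= 48x^11
The coefficient is 48

48


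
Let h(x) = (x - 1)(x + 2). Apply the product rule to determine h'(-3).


Let u(x) = x - 1 and v(x) = x + 2
u'(x) = 1
v'(x) = 1
Product rule: h'(x) = u'(x)*v(x) + u(x)*v'(x)
= 1 * (x + 2) + (x - 1) * 1
At x = -3:
u(-3) = 1 * (-3) - 1 = -4
v(-3) = 1 * (-3) + 2 = -1
h'(-3) = 1 * (-1) + (-4) * 1
= -1 - 4
= -5

-5


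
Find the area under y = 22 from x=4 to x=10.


The area under a constant function y = 22 is a rectangle.
Width = 10 - 4 = 6
Height = 22
Area = width * height
= 6 * 22
= 132

132


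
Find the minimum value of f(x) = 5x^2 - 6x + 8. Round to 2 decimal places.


For a quadratic f(x) = ax^2 + bx + c with a > 0, the minimum is at the vertex.
Vertex x-coordinate: x = -b/(2a)
x = -(-6) / (2 * 5)
x = 6/10 = 3/5
Substitute back to find the minimum value:
f(3/5) = 5 * (3/5)^2 - 6 * (3/5) + 8
= 9/5 - 18/5 + 8
= 31/5 = 6.20

6.20


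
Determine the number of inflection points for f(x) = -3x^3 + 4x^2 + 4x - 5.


Inflection points occur where f''(x) = 0 and concavity changes.
f(x) = -3x^3 + 4x^2 + 4x - 5
f'(x) = -9x^2 + 8x + 4
f''(x) = -18x + 8
Set f''(x) = 0:
-18x + 8 = 0
x = -8 / (-18) = 4/9
Since f''(x) is linear (degree 1), it changes sign at this point.
Therefore there is exactly 1 inflection point.

1


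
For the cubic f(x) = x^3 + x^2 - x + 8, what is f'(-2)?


Differentiate f(x) = x^3 + x^2 - x + 8 term by term:
f'(x) = 3x^2 + 2x - 1
Substitute x = -2:
f'(-2) = 3 * (-2)^2 + 2 * (-2) - 1
= 12 - 4 - 1
= 7

7


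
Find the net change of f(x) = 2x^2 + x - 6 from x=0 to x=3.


Net change = f(b) - f(a)
f(x) = 2x^2 + x - 6
Compute f(3):
f(3) = 2 * 3^2 + 1 * 3 - 6
= 18 + 3 - 6
= 15
Compute f(0):
f(0) = 2 * 0^2 + 1 * 0 - 6
= 0 + 0 - 6
= -6
Net change = 15 - (-6) = 21

21


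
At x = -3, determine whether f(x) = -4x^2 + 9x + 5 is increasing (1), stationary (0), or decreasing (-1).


Compute f'(x) to determine behavior:
f'(x) = -8x + 9
f'(-3) = -8 * (-3) + 9
= 24 + 9
= 33
Since f'(-3) > 0, the function is increasing (1)

1


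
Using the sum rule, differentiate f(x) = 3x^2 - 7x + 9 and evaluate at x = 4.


Differentiate term by term using power and sum rules:
f(x) = 3x^2 - 7x + 9
f'(x) = 6x - 7
Substitute x = 4:
f'(4) = 6 * 4 - 7
= 24 - 7
= 17

17


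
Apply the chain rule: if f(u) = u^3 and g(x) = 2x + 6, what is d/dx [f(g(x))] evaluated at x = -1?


Using the chain rule: (f(g(x)))' = f'(g(x)) * g'(x)
First, find g(-1):
g(-1) = 2 * (-1) + 6 = 4
Next, f'(u) = 3u^2
And g'(x) = 2
So f'(g(-1)) * g'(-1)
= 3 * 4^2 * 2
= 3 * 16 * 2
= 96

96


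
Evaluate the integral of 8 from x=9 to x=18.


The integral of a constant k over [a, b] equals k * (b - a).
integral from 9 to 18 of 8 dx
= 8 * (18 - 9)
= 8 * 9
= 72

72


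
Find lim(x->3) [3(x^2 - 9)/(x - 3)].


Direct substitution gives 0/0, so we factor the numerator.
Factor: 3(x^2 - 9) = 3 * (x - 3)(x + 3)
Cancel the common factor (x - 3):
3(x^2 - 9)/(x - 3) = 3 * (x + 3)
Now substitute x = 3:
= 3 * (3 + 3) = 18

18


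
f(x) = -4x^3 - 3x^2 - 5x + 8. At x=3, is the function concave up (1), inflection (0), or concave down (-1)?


Concavity is determined by the sign of f''(x).
f(x) = -4x^3 - 3x^2 - 5x + 8
f'(x) = -12x^2 - 6x - 5
f''(x) = -24x - 6
f''(3) = -24 * 3 - 6
= -72 - 6
= -78
Since f''(3) < 0, the function is concave down (-1)

-1


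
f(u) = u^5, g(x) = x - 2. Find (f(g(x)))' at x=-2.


Using the chain rule: (f(g(x)))' = f'(g(x)) * g'(x)
First, find g(-2):
g(-2) = 1 * (-2) - 2 = -4
Next, f'(u) = 5u^4
And g'(x) = 1
So f'(g(-2)) * g'(-2)
= 5 * (-4)^4 * 1
= 5 * 256 * 1
= 1280

1280


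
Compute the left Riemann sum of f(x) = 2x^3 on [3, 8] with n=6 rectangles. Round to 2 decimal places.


Left Riemann sum uses left endpoints of each subinterval.
Interval: [3, 8], n = 6
dx = (8 - 3) / 6 = 5/6
Left endpoints: [3, 23/6, 14/3, 11/2, 19/3, 43/6]
f values: [54, 12167/108, 5488/27, 1331/4, 13718/27, 79507/108]
Sum = dx * (sum of f values)
= 5/6 * 23363/12
= 116815/72 ≈ 1622.43

1622.43


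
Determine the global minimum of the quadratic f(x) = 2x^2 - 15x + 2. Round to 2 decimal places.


For a quadratic f(x) = ax^2 + bx + c with a > 0, the minimum is at the vertex.
Vertex x-coordinate: x = -b/(2a)
x = -(-15) / (2 * 2)
x = 15/4
Substitute back to find the minimum value:
f(15/4) = 2 * (15/4)^2 - 15 * (15/4) + 2
= 225/8 - 225/4 + 2
= -209/8 ≈ -26.13

-26.13


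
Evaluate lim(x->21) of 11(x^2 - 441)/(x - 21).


Direct substitution gives 0/0, so we factor the numerator.
Factor: 11(x^2 - 441) = 11 * (x - 21)(x + 21)
Cancel the common factor (x - 21):
11(x^2 - 441)/(x - 21) = 11 * (x + 21)
Now substitute x = 21:
= 11 * (21 + 21) = 462

462


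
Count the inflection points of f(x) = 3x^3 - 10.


Inflection points occur where f''(x) = 0 and concavity changes.
f(x) = 3x^3 - 10
f'(x) = 9x^2
f''(x) = 18x
Set f''(x) = 0:
18x = 0
x = 0 / 18 = 0
Since f''(x) is linear (degree 1), it changes sign at this point.
Therefore there is exactly 1 inflection point.

1


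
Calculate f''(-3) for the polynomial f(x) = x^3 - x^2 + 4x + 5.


First derivative:
f'(x) = 3x^2 - 2x + 4
Second derivative:
f''(x) = 6x - 2
Substitute x = -3:
f''(-3) = 6 * (-3) - 2
= -18 - 2
= -20

-20


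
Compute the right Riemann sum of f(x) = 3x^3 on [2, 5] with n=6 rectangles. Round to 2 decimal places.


Right Riemann sum uses right endpoints of each subinterval.
Interval: [2, 5], n = 6
dx = (5 - 2) / 6 = 1/2
Right endpoints: [5/2, 3, 7/2, 4, 9/2, 5]
f values: [375/8, 81, 1029/8, 192, 2187/8, 375]
Sum = dx * (sum of f values)
= 1/2 * 8775/8
= 8775/16 ≈ 548.44

548.44


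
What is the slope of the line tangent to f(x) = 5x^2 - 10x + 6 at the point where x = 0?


The slope of the tangent line equals f'(x) at the point.
f(x) = 5x^2 - 10x + 6
f'(x) = 10x - 10
At x = 0:
f'(0) = 10 * 0 - 10
= 0 - 10
= -10

-10


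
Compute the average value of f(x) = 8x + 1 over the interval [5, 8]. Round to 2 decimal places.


Average value = 1/(b-a) * integral from a to b of f(x) dx
First compute the integral of 8x + 1:
F(x) = 4x^2 + x
F(8) = 4 * 64 + 1 * 8 = 264
F(5) = 4 * 25 + 1 * 5 = 105
Integral = 264 - 105 = 159
Average = 159 / (8 - 5) = 159 / 3
= 53 = 53.00

53.00


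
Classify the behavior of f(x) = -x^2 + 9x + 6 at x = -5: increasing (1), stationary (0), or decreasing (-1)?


Compute f'(x) to determine behavior:
f'(x) = -2x + 9
f'(-5) = -2 * (-5) + 9
= 10 + 9
= 19
Since f'(-5) > 0, the function is increasing (1)

1


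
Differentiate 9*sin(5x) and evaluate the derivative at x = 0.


Apply the chain rule to differentiate 9*sin(5x):
d/dx [9*sin(5x)]
= 9 * cos(5x) * d/dx(5x)
= 9 * 5 * cos(5x)
= 45 * cos(5x)
Evaluate at x = 0:
= 45 * cos(0)
= 45 * 1
= 45

45


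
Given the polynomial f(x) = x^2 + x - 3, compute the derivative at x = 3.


Differentiate term by term using power and sum rules:
f(x) = x^2 + x - 3
f'(x) = 2x + 1
Substitute x = 3:
f'(3) = 2 * 3 + 1
= 6 + 1
= 7

7


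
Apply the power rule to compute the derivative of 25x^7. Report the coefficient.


We apply the power rule: d/dx [ax^n] = a*n * x^(n-1)
d/dx [25x^7]
= 25 * 7 * x^(7-1)
= 175x^6
The coefficient is 175

175


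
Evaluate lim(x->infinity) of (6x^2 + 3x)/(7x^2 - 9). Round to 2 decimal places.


For limits at infinity with equal-degree polynomials,
we compare leading coefficients.
Numerator leading term: 6x^2
Denominator leading term: 7x^2
Divide both by x^2:
lim = (6 + 3/x) / (7 - 9/x^2)
As x -> infinity, the 1/x and 1/x^2 terms vanish:
= 6/7 ≈ 0.86

0.86


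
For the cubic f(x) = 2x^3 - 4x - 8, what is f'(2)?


Differentiate f(x) = 2x^3 - 4x - 8 term by term:
f'(x) = 6x^2 - 4
Substitute x = 2:
f'(2) = 6 * 2^2 + 0 * 2 - 4
= 24 + 0 - 4
= 20

20


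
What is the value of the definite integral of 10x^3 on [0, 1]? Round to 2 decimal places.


Find the antiderivative of 10x^3:
F(x) = 10/4 * x^4
Apply the Fundamental Theorem of Calculus:
F(1) - F(0)
= 10/4 * 1^4 - 10/4 * 0^4
= 10/4 * (1 - 0)
= 10/4 * 1
= 5/2 = 2.50

2.50


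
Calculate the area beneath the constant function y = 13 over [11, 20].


The area under a constant function y = 13 is a rectangle.
Width = 20 - 11 = 9
Height = 13
Area = width * height
= 9 * 13
= 117

117


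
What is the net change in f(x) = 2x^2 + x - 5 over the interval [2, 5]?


Net change = f(b) - f(a)
f(x) = 2x^2 + x - 5
Compute f(5):
f(5) = 2 * 5^2 + 1 * 5 - 5
= 50 + 5 - 5
= 50
Compute f(2):
f(2) = 2 * 2^2 + 1 * 2 - 5
= 8 + 2 - 5
= 5
Net change = 50 - 5 = 45

45


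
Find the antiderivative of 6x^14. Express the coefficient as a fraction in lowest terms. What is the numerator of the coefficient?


Apply the power rule for integration:
integral of ax^n dx = a/(n+1) * x^(n+1) + C
integral of 6x^14 dx
= 6/15 * x^15 + C
= 2/5 * x^15 + C
The coefficient in lowest terms is 2/5, and its numerator is 2

2


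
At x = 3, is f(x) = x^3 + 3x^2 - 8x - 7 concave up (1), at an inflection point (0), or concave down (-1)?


Concavity is determined by the sign of f''(x).
f(x) = x^3 + 3x^2 - 8x - 7
f'(x) = 3x^2 + 6x - 8
f''(x) = 6x + 6
f''(3) = 6 * 3 + 6
= 18 + 6
= 24
Since f''(3) > 0, the function is concave up (1)

1


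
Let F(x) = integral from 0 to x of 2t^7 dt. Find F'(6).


By the Fundamental Theorem of Calculus (Part 1):
If F(x) = integral from 0 to x of f(t) dt, then F'(x) = f(x)
Here f(t) = 2t^7
So F'(x) = 2x^7
Evaluate at x = 6:
F'(6) = 2 * 6^7
= 2 * 279936
= 559872

559872


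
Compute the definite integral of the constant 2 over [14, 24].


The integral of a constant k over [a, b] equals k * (b - a).
integral from 14 to 24 of 2 dx
= 2 * (24 - 14)
= 2 * 10
= 20

20


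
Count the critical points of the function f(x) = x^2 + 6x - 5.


Find where f'(x) = 0:
f'(x) = 2x + 6
Set f'(x) = 0:
2x + 6 = 0
x = -6 / 2 = -3
This is a linear equation in x, so there is exactly one solution.
Number of critical points: 1

1


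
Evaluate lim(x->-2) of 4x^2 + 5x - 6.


Since polynomials are continuous, we use direct substitution.
lim(x->-2) of 4x^2 + 5x - 6
= 4 * (-2)^2 + 5 * (-2) - 6
= 16 - 10 - 6
= 0

0


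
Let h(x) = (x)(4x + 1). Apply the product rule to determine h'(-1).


Let u(x) = x and v(x) = 4x + 1
u'(x) = 1
v'(x) = 4
Product rule: h'(x) = u'(x)*v(x) + u(x)*v'(x)
= 1 * (4x + 1) + (x) * 4
At x = -1:
u(-1) = 1 * (-1) + 0 = -1
v(-1) = 4 * (-1) + 1 = -3
h'(-1) = 1 * (-3) + (-1) * 4
= -3 - 4
= -7

-7


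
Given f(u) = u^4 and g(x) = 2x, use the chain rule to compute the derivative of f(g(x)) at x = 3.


Using the chain rule: (f(g(x)))' = f'(g(x)) * g'(x)
First, find g(3):
g(3) = 2 * 3 + 0 = 6
Next, f'(u) = 4u^3
And g'(x) = 2
So f'(g(3)) * g'(3)
= 4 * 6^3 * 2
= 4 * 216 * 2
= 1728

1728


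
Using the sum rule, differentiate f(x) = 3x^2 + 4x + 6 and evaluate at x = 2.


Differentiate term by term using power and sum rules:
f(x) = 3x^2 + 4x + 6
f'(x) = 6x + 4
Substitute x = 2:
f'(2) = 6 * 2 + 4
= 12 + 4
= 16

16


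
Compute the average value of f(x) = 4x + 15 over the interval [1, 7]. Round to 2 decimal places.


Average value = 1/(b-a) * integral from a to b of f(x) dx
First compute the integral of 4x + 15:
F(x) = 2x^2 + 15x
F(7) = 2 * 49 + 15 * 7 = 203
F(1) = 2 * 1 + 15 * 1 = 17
Integral = 203 - 17 = 186
Average = 186 / (7 - 1) = 186 / 6
= 31 = 31.00

31.00


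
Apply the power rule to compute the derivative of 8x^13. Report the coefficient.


We apply the power rule: d/dx [ax^n] = a*n * x^(n-1)
d/dx [8x^13]
= 8 * 13 * x^(13-1)
= 104x^12
The coefficient is 104

104


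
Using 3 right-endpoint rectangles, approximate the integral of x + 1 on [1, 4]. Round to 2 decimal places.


Right Riemann sum uses right endpoints of each subinterval.
Interval: [1, 4], n = 3
dx = (4 - 1) / 3 = 1
Right endpoints: [2, 3, 4]
f values: [3, 4, 5]
Sum = dx * (sum of f values)
= 1 * 12
= 12 = 12.00

12.00


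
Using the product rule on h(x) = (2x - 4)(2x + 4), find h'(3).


Let u(x) = 2x - 4 and v(x) = 2x + 4
u'(x) = 2
v'(x) = 2
Product rule: h'(x) = u'(x)*v(x) + u(x)*v'(x)
= 2 * (2x + 4) + (2x - 4) * 2
At x = 3:
u(3) = 2 * 3 - 4 = 2
v(3) = 2 * 3 + 4 = 10
h'(3) = 2 * 10 + 2 * 2
= 20 + 4
= 24

24


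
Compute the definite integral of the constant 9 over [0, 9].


The integral of a constant k over [a, b] equals k * (b - a).
integral from 0 to 9 of 9 dx
= 9 * (9 - 0)
= 9 * 9
= 81

81


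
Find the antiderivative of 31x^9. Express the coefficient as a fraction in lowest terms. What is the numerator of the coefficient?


Apply the power rule for integration:
integral of ax^n dx = a/(n+1) * x^(n+1) + C
integral of 31x^9 dx
= 31/10 * x^10 + C
The coefficient in lowest terms is 31/10, and its numerator is 31

31


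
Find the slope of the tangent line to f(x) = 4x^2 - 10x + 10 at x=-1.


The slope of the tangent line equals f'(x) at the point.
f(x) = 4x^2 - 10x + 10
f'(x) = 8x - 10
At x = -1:
f'(-1) = 8 * (-1) - 10
= -8 - 10
= -18

-18


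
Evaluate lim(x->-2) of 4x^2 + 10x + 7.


Since polynomials are continuous, we use direct substitution.
lim(x->-2) of 4x^2 + 10x + 7
= 4 * (-2)^2 + 10 * (-2) + 7
= 16 - 20 + 7
= 3

3


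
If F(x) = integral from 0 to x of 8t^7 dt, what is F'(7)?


By the Fundamental Theorem of Calculus (Part 1):
If F(x) = integral from 0 to x of f(t) dt, then F'(x) = f(x)
Here f(t) = 8t^7
So F'(x) = 8x^7
Evaluate at x = 7:
F'(7) = 8 * 7^7
= 8 * 823543
= 6588344

6588344


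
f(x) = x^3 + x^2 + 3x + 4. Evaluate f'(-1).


Differentiate f(x) = x^3 + x^2 + 3x + 4 term by term:
f'(x) = 3x^2 + 2x + 3
Substitute x = -1:
f'(-1) = 3 * (-1)^2 + 2 * (-1) + 3
= 3 - 2 + 3
= 4

4


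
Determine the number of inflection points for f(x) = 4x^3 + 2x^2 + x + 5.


Inflection points occur where f''(x) = 0 and concavity changes.
f(x) = 4x^3 + 2x^2 + x + 5
f'(x) = 12x^2 + 4x + 1
f''(x) = 24x + 4
Set f''(x) = 0:
24x + 4 = 0
x = -4 / 24 = -1/6
Since f''(x) is linear (degree 1), it changes sign at this point.
Therefore there is exactly 1 inflection point.

1


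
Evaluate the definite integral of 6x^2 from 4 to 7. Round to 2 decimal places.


Find the antiderivative of 6x^2:
F(x) = 6/3 * x^3
Apply the Fundamental Theorem of Calculus:
F(7) - F(4)
= 6/3 * 7^3 - 6/3 * 4^3
= 6/3 * (343 - 64)
= 6/3 * 279
= 558 = 558.00

558.00


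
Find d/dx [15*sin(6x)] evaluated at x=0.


Apply the chain rule to differentiate 15*sin(6x):
d/dx [15*sin(6x)]
= 15 * cos(6x) * d/dx(6x)
= 15 * 6 * cos(6x)
= 90 * cos(6x)
Evaluate at x = 0:
= 90 * cos(0)
= 90 * 1
= 90

90


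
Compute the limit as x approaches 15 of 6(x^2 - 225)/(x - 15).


Direct substitution gives 0/0, so we factor the numerator.
Factor: 6(x^2 - 225) = 6 * (x - 15)(x + 15)
Cancel the common factor (x - 15):
6(x^2 - 225)/(x - 15) = 6 * (x + 15)
Now substitute x = 15:
= 6 * (15 + 15) = 180

180


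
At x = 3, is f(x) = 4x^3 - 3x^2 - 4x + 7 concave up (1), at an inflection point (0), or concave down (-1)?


Concavity is determined by the sign of f''(x).
f(x) = 4x^3 - 3x^2 - 4x + 7
f'(x) = 12x^2 - 6x - 4
f''(x) = 24x - 6
f''(3) = 24 * 3 - 6
= 72 - 6
= 66
Since f''(3) > 0, the function is concave up (1)

1


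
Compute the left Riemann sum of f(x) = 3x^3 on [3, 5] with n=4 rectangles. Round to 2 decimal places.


Left Riemann sum uses left endpoints of each subinterval.
Interval: [3, 5], n = 4
dx = (5 - 3) / 4 = 1/2
Left endpoints: [3, 7/2, 4, 9/2]
f values: [81, 1029/8, 192, 2187/8]
Sum = dx * (sum of f values)
= 1/2 * 675
= 675/2 = 337.50

337.50


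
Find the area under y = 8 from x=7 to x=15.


The area under a constant function y = 8 is a rectangle.
Width = 15 - 7 = 8
Height = 8
Area = width * height
= 8 * 8
= 64

64


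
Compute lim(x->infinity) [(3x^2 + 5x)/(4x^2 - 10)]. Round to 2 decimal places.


For limits at infinity with equal-degree polynomials,
we compare leading coefficients.
Numerator leading term: 3x^2
Denominator leading term: 4x^2
Divide both by x^2:
lim = (3 + 5/x) / (4 - 10/x^2)
As x -> infinity, the 1/x and 1/x^2 terms vanish:
= 3/4 = 0.75

0.75


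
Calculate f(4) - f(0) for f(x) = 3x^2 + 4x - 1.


Net change = f(b) - f(a)
f(x) = 3x^2 + 4x - 1
Compute f(4):
f(4) = 3 * 4^2 + 4 * 4 - 1
= 48 + 16 - 1
= 63
Compute f(0):
f(0) = 3 * 0^2 + 4 * 0 - 1
= 0 + 0 - 1
= -1
Net change = 63 - (-1) = 64

64


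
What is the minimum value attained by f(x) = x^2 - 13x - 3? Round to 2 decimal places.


For a quadratic f(x) = ax^2 + bx + c with a > 0, the minimum is at the vertex.
Vertex x-coordinate: x = -b/(2a)
x = -(-13) / (2 * 1)
x = 13/2
Substitute back to find the minimum value:
f(13/2) = 1 * (13/2)^2 - 13 * (13/2) - 3
= 169/4 - 169/2 - 3
= -181/4 = -45.25

-45.25


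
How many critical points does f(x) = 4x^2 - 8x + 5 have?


Find where f'(x) = 0:
f'(x) = 8x - 8
Set f'(x) = 0:
8x - 8 = 0
x = 8 / 8 = 1
This is a linear equation in x, so there is exactly one solution.
Number of critical points: 1

1


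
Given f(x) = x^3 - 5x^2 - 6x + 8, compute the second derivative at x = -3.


First derivative:
f'(x) = 3x^2 - 10x - 6
Second derivative:
f''(x) = 6x - 10
Substitute x = -3:
f''(-3) = 6 * (-3) - 10
= -18 - 10
= -28

-28


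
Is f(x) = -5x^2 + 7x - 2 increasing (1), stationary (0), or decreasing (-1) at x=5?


Compute f'(x) to determine behavior:
f'(x) = -10x + 7
f'(5) = -10 * 5 + 7
= -50 + 7
= -43
Since f'(5) < 0, the function is decreasing (-1)

-1


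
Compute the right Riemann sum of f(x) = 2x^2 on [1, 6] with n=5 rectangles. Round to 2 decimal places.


Right Riemann sum uses right endpoints of each subinterval.
Interval: [1, 6], n = 5
dx = (6 - 1) / 5 = 1
Right endpoints: [2, 3, 4, 5, 6]
f values: [8, 18, 32, 50, 72]
Sum = dx * (sum of f values)
= 1 * 180
= 180 = 180.00

180.00


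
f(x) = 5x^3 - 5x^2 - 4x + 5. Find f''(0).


First derivative:
f'(x) = 15x^2 - 10x - 4
Second derivative:
f''(x) = 30x - 10
Substitute x = 0:
f''(0) = 30 * 0 - 10
= 0 - 10
= -10

-10


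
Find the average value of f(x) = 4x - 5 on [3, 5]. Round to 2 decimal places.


Average value = 1/(b-a) * integral from a to b of f(x) dx
First compute the integral of 4x - 5:
F(x) = 2x^2 - 5x
F(5) = 2 * 25 - 5 * 5 = 25
F(3) = 2 * 9 - 5 * 3 = 3
Integral = 25 - 3 = 22
Average = 22 / (5 - 3) = 22 / 2
= 11 = 11.00

11.00


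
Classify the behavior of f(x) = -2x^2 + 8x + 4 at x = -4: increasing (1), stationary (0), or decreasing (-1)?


Compute f'(x) to determine behavior:
f'(x) = -4x + 8
f'(-4) = -4 * (-4) + 8
= 16 + 8
= 24
Since f'(-4) > 0, the function is increasing (1)

1


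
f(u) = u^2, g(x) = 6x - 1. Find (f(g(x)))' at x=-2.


Using the chain rule: (f(g(x)))' = f'(g(x)) * g'(x)
First, find g(-2):
g(-2) = 6 * (-2) - 1 = -13
Next, f'(u) = 2u
And g'(x) = 6
So f'(g(-2)) * g'(-2)
= 2 * (-13) * 6
= -156

-156


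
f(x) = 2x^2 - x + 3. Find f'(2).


Differentiate term by term using power and sum rules:
f(x) = 2x^2 - x + 3
f'(x) = 4x - 1
Substitute x = 2:
f'(2) = 4 * 2 - 1
= 8 - 1
= 7

7


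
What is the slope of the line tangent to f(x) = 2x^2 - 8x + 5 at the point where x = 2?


The slope of the tangent line equals f'(x) at the point.
f(x) = 2x^2 - 8x + 5
f'(x) = 4x - 8
At x = 2:
f'(2) = 4 * 2 - 8
= 8 - 8
= 0

0


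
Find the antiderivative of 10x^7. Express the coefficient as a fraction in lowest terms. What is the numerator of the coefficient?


Apply the power rule for integration:
integral of ax^n dx = a/(n+1) * x^(n+1) + C
integral of 10x^7 dx
= 10/8 * x^8 + C
= 5/4 * x^8 + C
The coefficient in lowest terms is 5/4, and its numerator is 5

5


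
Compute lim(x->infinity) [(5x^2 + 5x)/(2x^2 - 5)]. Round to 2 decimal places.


For limits at infinity with equal-degree polynomials,
we compare leading coefficients.
Numerator leading term: 5x^2
Denominator leading term: 2x^2
Divide both by x^2:
lim = (5 + 5/x) / (2 - 5/x^2)
As x -> infinity, the 1/x and 1/x^2 terms vanish:
= 5/2 = 2.50

2.50


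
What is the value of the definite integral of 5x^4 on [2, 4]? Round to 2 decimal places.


Find the antiderivative of 5x^4:
F(x) = 5/5 * x^5
Apply the Fundamental Theorem of Calculus:
F(4) - F(2)
= 5/5 * 4^5 - 5/5 * 2^5
= 5/5 * (1024 - 32)
= 5/5 * 992
= 992 = 992.00

992.00


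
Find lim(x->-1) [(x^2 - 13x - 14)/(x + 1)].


Direct substitution gives 0/0, so we factor the numerator.
Factor: (x^2 - 13x - 14) = (x + 1)(x - 14)
Cancel the common factor (x + 1):
(x^2 - 13x - 14)/(x + 1) = (x - 14)
Now substitute x = -1:
= (-1) - (14) = -15

-15


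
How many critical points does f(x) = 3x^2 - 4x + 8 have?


Find where f'(x) = 0:
f'(x) = 6x - 4
Set f'(x) = 0:
6x - 4 = 0
x = 4 / 6 = 2/3
This is a linear equation in x, so there is exactly one solution.
Number of critical points: 1

1


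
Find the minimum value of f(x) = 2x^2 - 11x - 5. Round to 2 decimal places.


For a quadratic f(x) = ax^2 + bx + c with a > 0, the minimum is at the vertex.
Vertex x-coordinate: x = -b/(2a)
x = -(-11) / (2 * 2)
x = 11/4
Substitute back to find the minimum value:
f(11/4) = 2 * (11/4)^2 - 11 * (11/4) - 5
= 121/8 - 121/4 - 5
= -161/8 ≈ -20.13

-20.13


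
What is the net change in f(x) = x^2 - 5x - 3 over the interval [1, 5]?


Net change = f(b) - f(a)
f(x) = x^2 - 5x - 3
Compute f(5):
f(5) = 1 * 5^2 - 5 * 5 - 3
= 25 - 25 - 3
= -3
Compute f(1):
f(1) = 1 * 1^2 - 5 * 1 - 3
= 1 - 5 - 3
= -7
Net change = -3 - (-7) = 4

4


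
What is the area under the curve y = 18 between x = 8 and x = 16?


The area under a constant function y = 18 is a rectangle.
Width = 16 - 8 = 8
Height = 18
Area = width * height
= 8 * 18
= 144

144


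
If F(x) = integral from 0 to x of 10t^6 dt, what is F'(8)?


By the Fundamental Theorem of Calculus (Part 1):
If F(x) = integral from 0 to x of f(t) dt, then F'(x) = f(x)
Here f(t) = 10t^6
So F'(x) = 10x^6
Evaluate at x = 8:
F'(8) = 10 * 8^6
= 10 * 262144
= 2621440

2621440


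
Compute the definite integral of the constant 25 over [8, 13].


The integral of a constant k over [a, b] equals k * (b - a).
integral from 8 to 13 of 25 dx
= 25 * (13 - 8)
= 25 * 5
= 125

125


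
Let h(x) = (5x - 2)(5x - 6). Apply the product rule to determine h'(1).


Let u(x) = 5x - 2 and v(x) = 5x - 6
u'(x) = 5
v'(x) = 5
Product rule: h'(x) = u'(x)*v(x) + u(x)*v'(x)
= 5 * (5x - 6) + (5x - 2) * 5
At x = 1:
u(1) = 5 * 1 - 2 = 3
v(1) = 5 * 1 - 6 = -1
h'(1) = 5 * (-1) + 3 * 5
= -5 + 15
= 10

10


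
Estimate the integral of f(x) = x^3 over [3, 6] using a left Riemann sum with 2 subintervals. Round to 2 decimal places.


Left Riemann sum uses left endpoints of each subinterval.
Interval: [3, 6], n = 2
dx = (6 - 3) / 2 = 3/2
Left endpoints: [3, 9/2]
f values: [27, 729/8]
Sum = dx * (sum of f values)
= 3/2 * 945/8
= 2835/16 ≈ 177.19

177.19


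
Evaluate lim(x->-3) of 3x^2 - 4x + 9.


Since polynomials are continuous, we use direct substitution.
lim(x->-3) of 3x^2 - 4x + 9
= 3 * (-3)^2 - 4 * (-3) + 9
= 27 + 12 + 9
= 48

48


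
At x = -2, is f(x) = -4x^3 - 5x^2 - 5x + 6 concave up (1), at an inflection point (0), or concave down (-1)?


Concavity is determined by the sign of f''(x).
f(x) = -4x^3 - 5x^2 - 5x + 6
f'(x) = -12x^2 - 10x - 5
f''(x) = -24x - 10
f''(-2) = -24 * (-2) - 10
= 48 - 10
= 38
Since f''(-2) > 0, the function is concave up (1)

1


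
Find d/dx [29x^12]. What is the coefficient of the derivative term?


We apply the power rule: d/dx [ax^n] = a*n * x^(n-1)
d/dx [29x^12]
= 29 * 12 * x^(12-1)
= 348x^11
The coefficient is 348

348


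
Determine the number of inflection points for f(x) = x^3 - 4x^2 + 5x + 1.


Inflection points occur where f''(x) = 0 and concavity changes.
f(x) = x^3 - 4x^2 + 5x + 1
f'(x) = 3x^2 - 8x + 5
f''(x) = 6x - 8
Set f''(x) = 0:
6x - 8 = 0
x = 8 / 6 = 4/3
Since f''(x) is linear (degree 1), it changes sign at this point.
Therefore there is exactly 1 inflection point.

1


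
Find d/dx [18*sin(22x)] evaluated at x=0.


Apply the chain rule to differentiate 18*sin(22x):
d/dx [18*sin(22x)]
= 18 * cos(22x) * d/dx(22x)
= 18 * 22 * cos(22x)
= 396 * cos(22x)
Evaluate at x = 0:
= 396 * cos(0)
= 396 * 1
= 396

396


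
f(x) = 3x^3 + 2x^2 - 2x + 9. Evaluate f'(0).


Differentiate f(x) = 3x^3 + 2x^2 - 2x + 9 term by term:
f'(x) = 9x^2 + 4x - 2
Substitute x = 0:
f'(0) = 9 * 0^2 + 4 * 0 - 2
= 0 + 0 - 2
= -2

-2


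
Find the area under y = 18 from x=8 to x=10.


The area under a constant function y = 18 is a rectangle.
Width = 10 - 8 = 2
Height = 18
Area = width * height
= 2 * 18
= 36

36


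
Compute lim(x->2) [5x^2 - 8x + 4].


Since polynomials are continuous, we use direct substitution.
lim(x->2) of 5x^2 - 8x + 4
= 5 * 2^2 - 8 * 2 + 4
= 20 - 16 + 4
= 8

8


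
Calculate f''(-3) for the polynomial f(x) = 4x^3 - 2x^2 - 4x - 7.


First derivative:
f'(x) = 12x^2 - 4x - 4
Second derivative:
f''(x) = 24x - 4
Substitute x = -3:
f''(-3) = 24 * (-3) - 4
= -72 - 4
= -76

-76


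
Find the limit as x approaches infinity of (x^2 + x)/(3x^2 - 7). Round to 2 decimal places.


For limits at infinity with equal-degree polynomials,
we compare leading coefficients.
Numerator leading term: x^2
Denominator leading term: 3x^2
Divide both by x^2:
lim = (1 + 1/x) / (3 - 7/x^2)
As x -> infinity, the 1/x and 1/x^2 terms vanish:
= 1/3 ≈ 0.33

0.33


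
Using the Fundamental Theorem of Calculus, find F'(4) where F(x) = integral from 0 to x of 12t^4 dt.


By the Fundamental Theorem of Calculus (Part 1):
If F(x) = integral from 0 to x of f(t) dt, then F'(x) = f(x)
Here f(t) = 12t^4
So F'(x) = 12x^4
Evaluate at x = 4:
F'(4) = 12 * 4^4
= 12 * 256
= 3072

3072


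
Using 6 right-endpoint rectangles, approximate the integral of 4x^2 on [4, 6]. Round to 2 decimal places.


Right Riemann sum uses right endpoints of each subinterval.
Interval: [4, 6], n = 6
dx = (6 - 4) / 6 = 1/3
Right endpoints: [13/3, 14/3, 5, 16/3, 17/3, 6]
f values: [676/9, 784/9, 100, 1024/9, 1156/9, 144]
Sum = dx * (sum of f values)
= 1/3 * 5836/9
= 5836/27 ≈ 216.15

216.15


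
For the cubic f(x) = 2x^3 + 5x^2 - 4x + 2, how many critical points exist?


Find where f'(x) = 0:
f(x) = 2x^3 + 5x^2 - 4x + 2
f'(x) = 6x^2 + 10x - 4
This is a quadratic in x. Use the discriminant to count real roots.
Discriminant = (10)^2 - 4 * 6 * (-4)
= 100 - (-96)
= 196
Since discriminant > 0, f'(x) = 0 has 2 real solutions.
Number of critical points: 2

2


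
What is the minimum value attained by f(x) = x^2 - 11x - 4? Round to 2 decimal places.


For a quadratic f(x) = ax^2 + bx + c with a > 0, the minimum is at the vertex.
Vertex x-coordinate: x = -b/(2a)
x = -(-11) / (2 * 1)
x = 11/2
Substitute back to find the minimum value:
f(11/2) = 1 * (11/2)^2 - 11 * (11/2) - 4
= 121/4 - 121/2 - 4
= -137/4 = -34.25

-34.25


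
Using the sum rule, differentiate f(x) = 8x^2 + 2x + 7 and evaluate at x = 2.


Differentiate term by term using power and sum rules:
f(x) = 8x^2 + 2x + 7
f'(x) = 16x + 2
Substitute x = 2:
f'(2) = 16 * 2 + 2
= 32 + 2
= 34

34


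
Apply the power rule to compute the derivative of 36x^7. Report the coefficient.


We apply the power rule: d/dx [ax^n] = a*n * x^(n-1)
d/dx [36x^7]
= 36 * 7 * x^(7-1)
= 252x^6
The coefficient is 252

252


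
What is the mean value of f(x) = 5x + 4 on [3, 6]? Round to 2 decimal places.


Average value = 1/(b-a) * integral from a to b of f(x) dx
First compute the integral of 5x + 4:
F(x) = (5/2)x^2 + 4x
F(6) = 5/2 * 36 + 4 * 6 = 114
F(3) = 5/2 * 9 + 4 * 3 = 69/2
Integral = 114 - 69/2 = 159/2
Average = (159/2) / (6 - 3) = (159/2) / 3
= 53/2 = 26.50

26.50


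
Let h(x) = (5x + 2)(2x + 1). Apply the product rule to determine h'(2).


Let u(x) = 5x + 2 and v(x) = 2x + 1
u'(x) = 5
v'(x) = 2
Product rule: h'(x) = u'(x)*v(x) + u(x)*v'(x)
= 5 * (2x + 1) + (5x + 2) * 2
At x = 2:
u(2) = 5 * 2 + 2 = 12
v(2) = 2 * 2 + 1 = 5
h'(2) = 5 * 5 + 12 * 2
= 25 + 24
= 49

49


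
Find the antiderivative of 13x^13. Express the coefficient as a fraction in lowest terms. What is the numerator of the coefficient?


Apply the power rule for integration:
integral of ax^n dx = a/(n+1) * x^(n+1) + C
integral of 13x^13 dx
= 13/14 * x^14 + C
The coefficient in lowest terms is 13/14, and its numerator is 13

13


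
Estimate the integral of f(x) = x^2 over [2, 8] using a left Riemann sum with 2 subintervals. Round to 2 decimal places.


Left Riemann sum uses left endpoints of each subinterval.
Interval: [2, 8], n = 2
dx = (8 - 2) / 2 = 3
Left endpoints: [2, 5]
f values: [4, 25]
Sum = dx * (sum of f values)
= 3 * 29
= 87 = 87.00

87.00


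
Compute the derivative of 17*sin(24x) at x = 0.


Apply the chain rule to differentiate 17*sin(24x):
d/dx [17*sin(24x)]
= 17 * cos(24x) * d/dx(24x)
= 17 * 24 * cos(24x)
= 408 * cos(24x)
Evaluate at x = 0:
= 408 * cos(0)
= 408 * 1
= 408

408


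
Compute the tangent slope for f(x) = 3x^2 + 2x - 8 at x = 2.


The slope of the tangent line equals f'(x) at the point.
f(x) = 3x^2 + 2x - 8
f'(x) = 6x + 2
At x = 2:
f'(2) = 6 * 2 + 2
= 12 + 2
= 14

14


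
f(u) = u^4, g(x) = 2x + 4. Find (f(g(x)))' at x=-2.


Using the chain rule: (f(g(x)))' = f'(g(x)) * g'(x)
First, find g(-2):
g(-2) = 2 * (-2) + 4 = 0
Next, f'(u) = 4u^3
And g'(x) = 2
So f'(g(-2)) * g'(-2)
= 4 * 0^3 * 2
= 4 * 0 * 2
= 0

0


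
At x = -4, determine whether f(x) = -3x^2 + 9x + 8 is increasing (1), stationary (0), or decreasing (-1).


Compute f'(x) to determine behavior:
f'(x) = -6x + 9
f'(-4) = -6 * (-4) + 9
= 24 + 9
= 33
Since f'(-4) > 0, the function is increasing (1)

1


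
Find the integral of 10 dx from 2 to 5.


The integral of a constant k over [a, b] equals k * (b - a).
integral from 2 to 5 of 10 dx
= 10 * (5 - 2)
= 10 * 3
= 30

30


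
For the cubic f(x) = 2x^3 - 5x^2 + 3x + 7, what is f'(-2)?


Differentiate f(x) = 2x^3 - 5x^2 + 3x + 7 term by term:
f'(x) = 6x^2 - 10x + 3
Substitute x = -2:
f'(-2) = 6 * (-2)^2 - 10 * (-2) + 3
= 24 + 20 + 3
= 47

47


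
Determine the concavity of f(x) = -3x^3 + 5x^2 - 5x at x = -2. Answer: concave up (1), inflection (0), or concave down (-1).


Concavity is determined by the sign of f''(x).
f(x) = -3x^3 + 5x^2 - 5x
f'(x) = -9x^2 + 10x - 5
f''(x) = -18x + 10
f''(-2) = -18 * (-2) + 10
= 36 + 10
= 46
Since f''(-2) > 0, the function is concave up (1)

1


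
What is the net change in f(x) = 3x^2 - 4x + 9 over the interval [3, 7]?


Net change = f(b) - f(a)
f(x) = 3x^2 - 4x + 9
Compute f(7):
f(7) = 3 * 7^2 - 4 * 7 + 9
= 147 - 28 + 9
= 128
Compute f(3):
f(3) = 3 * 3^2 - 4 * 3 + 9
= 27 - 12 + 9
= 24
Net change = 128 - 24 = 104

104


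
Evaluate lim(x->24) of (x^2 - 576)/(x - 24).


Direct substitution gives 0/0, so we factor the numerator.
Factor: (x^2 - 576) = (x - 24)(x + 24)
Cancel the common factor (x - 24):
(x^2 - 576)/(x - 24) = (x + 24)
Now substitute x = 24:
= (24 + 24) = 48

48


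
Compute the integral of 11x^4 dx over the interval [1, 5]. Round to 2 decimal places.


Find the antiderivative of 11x^4:
F(x) = 11/5 * x^5
Apply the Fundamental Theorem of Calculus:
F(5) - F(1)
= 11/5 * 5^5 - 11/5 * 1^5
= 11/5 * (3125 - 1)
= 11/5 * 3124
= 34364/5 = 6872.80

6872.80


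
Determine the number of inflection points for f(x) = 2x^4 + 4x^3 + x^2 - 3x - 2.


Inflection points occur where f''(x) = 0 and concavity changes.
f(x) = 2x^4 + 4x^3 + x^2 - 3x - 2
f'(x) = 8x^3 + 12x^2 + 2x - 3
f''(x) = 24x^2 + 24x + 2
This is a quadratic in x. Use the discriminant to count real roots.
Discriminant = (24)^2 - 4 * 24 * 2
= 576 - 192
= 384
Since discriminant > 0, f''(x) = 0 has 2 distinct real solutions.
A quadratic with two distinct real roots changes sign at each root, so concavity changes at both.
Number of inflection points: 2

2


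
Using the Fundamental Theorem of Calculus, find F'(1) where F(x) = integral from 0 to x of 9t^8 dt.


By the Fundamental Theorem of Calculus (Part 1):
If F(x) = integral from 0 to x of f(t) dt, then F'(x) = f(x)
Here f(t) = 9t^8
So F'(x) = 9x^8
Evaluate at x = 1:
F'(1) = 9 * 1^8
= 9 * 1
= 9

9


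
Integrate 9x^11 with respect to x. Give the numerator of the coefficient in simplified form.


Apply the power rule for integration:
integral of ax^n dx = a/(n+1) * x^(n+1) + C
integral of 9x^11 dx
= 9/12 * x^12 + C
= 3/4 * x^12 + C
The coefficient in lowest terms is 3/4, and its numerator is 3

3


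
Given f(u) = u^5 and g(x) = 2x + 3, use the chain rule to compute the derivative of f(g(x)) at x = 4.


Using the chain rule: (f(g(x)))' = f'(g(x)) * g'(x)
First, find g(4):
g(4) = 2 * 4 + 3 = 11
Next, f'(u) = 5u^4
And g'(x) = 2
So f'(g(4)) * g'(4)
= 5 * 11^4 * 2
= 5 * 14641 * 2
= 146410

146410


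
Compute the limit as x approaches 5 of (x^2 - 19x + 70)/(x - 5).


Direct substitution gives 0/0, so we factor the numerator.
Factor: (x^2 - 19x + 70) = (x - 5)(x - 14)
Cancel the common factor (x - 5):
(x^2 - 19x + 70)/(x - 5) = (x - 14)
Now substitute x = 5:
= (5) - (14) = -9

-9


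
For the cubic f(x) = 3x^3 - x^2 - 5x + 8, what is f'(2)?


Differentiate f(x) = 3x^3 - x^2 - 5x + 8 term by term:
f'(x) = 9x^2 - 2x - 5
Substitute x = 2:
f'(2) = 9 * 2^2 - 2 * 2 - 5
= 36 - 4 - 5
= 27

27


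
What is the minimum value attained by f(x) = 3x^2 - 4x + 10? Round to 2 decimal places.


For a quadratic f(x) = ax^2 + bx + c with a > 0, the minimum is at the vertex.
Vertex x-coordinate: x = -b/(2a)
x = -(-4) / (2 * 3)
x = 4/6 = 2/3
Substitute back to find the minimum value:
f(2/3) = 3 * (2/3)^2 - 4 * (2/3) + 10
= 4/3 - 8/3 + 10
= 26/3 ≈ 8.67

8.67


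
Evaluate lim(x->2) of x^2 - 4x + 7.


Since polynomials are continuous, we use direct substitution.
lim(x->2) of x^2 - 4x + 7
= 1 * 2^2 - 4 * 2 + 7
= 4 - 8 + 7
= 3

3


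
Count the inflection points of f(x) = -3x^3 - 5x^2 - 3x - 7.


Inflection points occur where f''(x) = 0 and concavity changes.
f(x) = -3x^3 - 5x^2 - 3x - 7
f'(x) = -9x^2 - 10x - 3
f''(x) = -18x - 10
Set f''(x) = 0:
-18x - 10 = 0
x = 10 / (-18) = -5/9
Since f''(x) is linear (degree 1), it changes sign at this point.
Therefore there is exactly 1 inflection point.

1


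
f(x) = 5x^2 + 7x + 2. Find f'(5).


Differentiate term by term using power and sum rules:
f(x) = 5x^2 + 7x + 2
f'(x) = 10x + 7
Substitute x = 5:
f'(5) = 10 * 5 + 7
= 50 + 7
= 57

57


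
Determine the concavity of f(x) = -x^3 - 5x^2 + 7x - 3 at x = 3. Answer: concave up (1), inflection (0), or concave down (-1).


Concavity is determined by the sign of f''(x).
f(x) = -x^3 - 5x^2 + 7x - 3
f'(x) = -3x^2 - 10x + 7
f''(x) = -6x - 10
f''(3) = -6 * 3 - 10
= -18 - 10
= -28
Since f''(3) < 0, the function is concave down (-1)

-1


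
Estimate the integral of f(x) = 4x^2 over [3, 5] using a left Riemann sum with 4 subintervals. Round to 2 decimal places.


Left Riemann sum uses left endpoints of each subinterval.
Interval: [3, 5], n = 4
dx = (5 - 3) / 4 = 1/2
Left endpoints: [3, 7/2, 4, 9/2]
f values: [36, 49, 64, 81]
Sum = dx * (sum of f values)
= 1/2 * 230
= 115 = 115.00

115.00
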